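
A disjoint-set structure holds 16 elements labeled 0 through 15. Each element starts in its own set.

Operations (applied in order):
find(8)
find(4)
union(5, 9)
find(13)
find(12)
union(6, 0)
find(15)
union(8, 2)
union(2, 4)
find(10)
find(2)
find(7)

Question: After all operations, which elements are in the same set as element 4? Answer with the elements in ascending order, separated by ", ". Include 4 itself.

Step 1: find(8) -> no change; set of 8 is {8}
Step 2: find(4) -> no change; set of 4 is {4}
Step 3: union(5, 9) -> merged; set of 5 now {5, 9}
Step 4: find(13) -> no change; set of 13 is {13}
Step 5: find(12) -> no change; set of 12 is {12}
Step 6: union(6, 0) -> merged; set of 6 now {0, 6}
Step 7: find(15) -> no change; set of 15 is {15}
Step 8: union(8, 2) -> merged; set of 8 now {2, 8}
Step 9: union(2, 4) -> merged; set of 2 now {2, 4, 8}
Step 10: find(10) -> no change; set of 10 is {10}
Step 11: find(2) -> no change; set of 2 is {2, 4, 8}
Step 12: find(7) -> no change; set of 7 is {7}
Component of 4: {2, 4, 8}

Answer: 2, 4, 8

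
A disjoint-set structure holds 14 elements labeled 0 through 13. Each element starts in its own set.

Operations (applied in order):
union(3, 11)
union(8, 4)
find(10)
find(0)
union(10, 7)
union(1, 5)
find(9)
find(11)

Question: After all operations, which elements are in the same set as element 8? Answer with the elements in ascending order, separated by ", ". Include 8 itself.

Answer: 4, 8

Derivation:
Step 1: union(3, 11) -> merged; set of 3 now {3, 11}
Step 2: union(8, 4) -> merged; set of 8 now {4, 8}
Step 3: find(10) -> no change; set of 10 is {10}
Step 4: find(0) -> no change; set of 0 is {0}
Step 5: union(10, 7) -> merged; set of 10 now {7, 10}
Step 6: union(1, 5) -> merged; set of 1 now {1, 5}
Step 7: find(9) -> no change; set of 9 is {9}
Step 8: find(11) -> no change; set of 11 is {3, 11}
Component of 8: {4, 8}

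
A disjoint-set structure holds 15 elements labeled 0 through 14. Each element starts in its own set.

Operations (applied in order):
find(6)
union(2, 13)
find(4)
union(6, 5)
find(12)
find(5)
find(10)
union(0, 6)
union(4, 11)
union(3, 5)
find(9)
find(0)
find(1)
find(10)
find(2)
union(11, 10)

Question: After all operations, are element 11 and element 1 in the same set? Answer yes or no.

Answer: no

Derivation:
Step 1: find(6) -> no change; set of 6 is {6}
Step 2: union(2, 13) -> merged; set of 2 now {2, 13}
Step 3: find(4) -> no change; set of 4 is {4}
Step 4: union(6, 5) -> merged; set of 6 now {5, 6}
Step 5: find(12) -> no change; set of 12 is {12}
Step 6: find(5) -> no change; set of 5 is {5, 6}
Step 7: find(10) -> no change; set of 10 is {10}
Step 8: union(0, 6) -> merged; set of 0 now {0, 5, 6}
Step 9: union(4, 11) -> merged; set of 4 now {4, 11}
Step 10: union(3, 5) -> merged; set of 3 now {0, 3, 5, 6}
Step 11: find(9) -> no change; set of 9 is {9}
Step 12: find(0) -> no change; set of 0 is {0, 3, 5, 6}
Step 13: find(1) -> no change; set of 1 is {1}
Step 14: find(10) -> no change; set of 10 is {10}
Step 15: find(2) -> no change; set of 2 is {2, 13}
Step 16: union(11, 10) -> merged; set of 11 now {4, 10, 11}
Set of 11: {4, 10, 11}; 1 is not a member.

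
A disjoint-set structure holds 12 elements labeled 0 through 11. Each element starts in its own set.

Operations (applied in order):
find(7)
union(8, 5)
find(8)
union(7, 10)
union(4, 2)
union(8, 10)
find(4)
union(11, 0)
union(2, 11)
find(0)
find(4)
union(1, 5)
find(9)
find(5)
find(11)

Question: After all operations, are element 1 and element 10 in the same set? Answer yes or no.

Answer: yes

Derivation:
Step 1: find(7) -> no change; set of 7 is {7}
Step 2: union(8, 5) -> merged; set of 8 now {5, 8}
Step 3: find(8) -> no change; set of 8 is {5, 8}
Step 4: union(7, 10) -> merged; set of 7 now {7, 10}
Step 5: union(4, 2) -> merged; set of 4 now {2, 4}
Step 6: union(8, 10) -> merged; set of 8 now {5, 7, 8, 10}
Step 7: find(4) -> no change; set of 4 is {2, 4}
Step 8: union(11, 0) -> merged; set of 11 now {0, 11}
Step 9: union(2, 11) -> merged; set of 2 now {0, 2, 4, 11}
Step 10: find(0) -> no change; set of 0 is {0, 2, 4, 11}
Step 11: find(4) -> no change; set of 4 is {0, 2, 4, 11}
Step 12: union(1, 5) -> merged; set of 1 now {1, 5, 7, 8, 10}
Step 13: find(9) -> no change; set of 9 is {9}
Step 14: find(5) -> no change; set of 5 is {1, 5, 7, 8, 10}
Step 15: find(11) -> no change; set of 11 is {0, 2, 4, 11}
Set of 1: {1, 5, 7, 8, 10}; 10 is a member.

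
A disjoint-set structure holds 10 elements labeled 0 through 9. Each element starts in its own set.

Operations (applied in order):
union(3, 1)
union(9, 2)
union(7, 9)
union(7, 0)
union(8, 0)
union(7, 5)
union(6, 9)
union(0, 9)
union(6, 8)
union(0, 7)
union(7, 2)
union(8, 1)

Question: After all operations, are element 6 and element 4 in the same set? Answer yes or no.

Answer: no

Derivation:
Step 1: union(3, 1) -> merged; set of 3 now {1, 3}
Step 2: union(9, 2) -> merged; set of 9 now {2, 9}
Step 3: union(7, 9) -> merged; set of 7 now {2, 7, 9}
Step 4: union(7, 0) -> merged; set of 7 now {0, 2, 7, 9}
Step 5: union(8, 0) -> merged; set of 8 now {0, 2, 7, 8, 9}
Step 6: union(7, 5) -> merged; set of 7 now {0, 2, 5, 7, 8, 9}
Step 7: union(6, 9) -> merged; set of 6 now {0, 2, 5, 6, 7, 8, 9}
Step 8: union(0, 9) -> already same set; set of 0 now {0, 2, 5, 6, 7, 8, 9}
Step 9: union(6, 8) -> already same set; set of 6 now {0, 2, 5, 6, 7, 8, 9}
Step 10: union(0, 7) -> already same set; set of 0 now {0, 2, 5, 6, 7, 8, 9}
Step 11: union(7, 2) -> already same set; set of 7 now {0, 2, 5, 6, 7, 8, 9}
Step 12: union(8, 1) -> merged; set of 8 now {0, 1, 2, 3, 5, 6, 7, 8, 9}
Set of 6: {0, 1, 2, 3, 5, 6, 7, 8, 9}; 4 is not a member.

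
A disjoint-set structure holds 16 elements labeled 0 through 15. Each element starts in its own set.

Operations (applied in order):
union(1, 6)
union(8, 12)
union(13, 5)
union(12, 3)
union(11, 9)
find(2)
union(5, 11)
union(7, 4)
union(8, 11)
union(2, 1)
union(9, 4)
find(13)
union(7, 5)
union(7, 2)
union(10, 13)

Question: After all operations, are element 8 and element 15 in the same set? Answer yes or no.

Step 1: union(1, 6) -> merged; set of 1 now {1, 6}
Step 2: union(8, 12) -> merged; set of 8 now {8, 12}
Step 3: union(13, 5) -> merged; set of 13 now {5, 13}
Step 4: union(12, 3) -> merged; set of 12 now {3, 8, 12}
Step 5: union(11, 9) -> merged; set of 11 now {9, 11}
Step 6: find(2) -> no change; set of 2 is {2}
Step 7: union(5, 11) -> merged; set of 5 now {5, 9, 11, 13}
Step 8: union(7, 4) -> merged; set of 7 now {4, 7}
Step 9: union(8, 11) -> merged; set of 8 now {3, 5, 8, 9, 11, 12, 13}
Step 10: union(2, 1) -> merged; set of 2 now {1, 2, 6}
Step 11: union(9, 4) -> merged; set of 9 now {3, 4, 5, 7, 8, 9, 11, 12, 13}
Step 12: find(13) -> no change; set of 13 is {3, 4, 5, 7, 8, 9, 11, 12, 13}
Step 13: union(7, 5) -> already same set; set of 7 now {3, 4, 5, 7, 8, 9, 11, 12, 13}
Step 14: union(7, 2) -> merged; set of 7 now {1, 2, 3, 4, 5, 6, 7, 8, 9, 11, 12, 13}
Step 15: union(10, 13) -> merged; set of 10 now {1, 2, 3, 4, 5, 6, 7, 8, 9, 10, 11, 12, 13}
Set of 8: {1, 2, 3, 4, 5, 6, 7, 8, 9, 10, 11, 12, 13}; 15 is not a member.

Answer: no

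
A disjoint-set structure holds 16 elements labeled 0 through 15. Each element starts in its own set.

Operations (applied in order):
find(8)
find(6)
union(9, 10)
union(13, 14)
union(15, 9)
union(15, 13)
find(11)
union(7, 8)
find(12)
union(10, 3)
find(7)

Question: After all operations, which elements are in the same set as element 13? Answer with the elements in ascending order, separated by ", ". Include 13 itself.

Step 1: find(8) -> no change; set of 8 is {8}
Step 2: find(6) -> no change; set of 6 is {6}
Step 3: union(9, 10) -> merged; set of 9 now {9, 10}
Step 4: union(13, 14) -> merged; set of 13 now {13, 14}
Step 5: union(15, 9) -> merged; set of 15 now {9, 10, 15}
Step 6: union(15, 13) -> merged; set of 15 now {9, 10, 13, 14, 15}
Step 7: find(11) -> no change; set of 11 is {11}
Step 8: union(7, 8) -> merged; set of 7 now {7, 8}
Step 9: find(12) -> no change; set of 12 is {12}
Step 10: union(10, 3) -> merged; set of 10 now {3, 9, 10, 13, 14, 15}
Step 11: find(7) -> no change; set of 7 is {7, 8}
Component of 13: {3, 9, 10, 13, 14, 15}

Answer: 3, 9, 10, 13, 14, 15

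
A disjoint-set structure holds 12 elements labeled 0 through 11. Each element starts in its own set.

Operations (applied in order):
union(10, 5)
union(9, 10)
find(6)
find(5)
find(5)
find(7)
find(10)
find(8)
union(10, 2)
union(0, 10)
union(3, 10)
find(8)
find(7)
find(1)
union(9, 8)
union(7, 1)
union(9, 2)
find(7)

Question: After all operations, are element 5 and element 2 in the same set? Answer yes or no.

Answer: yes

Derivation:
Step 1: union(10, 5) -> merged; set of 10 now {5, 10}
Step 2: union(9, 10) -> merged; set of 9 now {5, 9, 10}
Step 3: find(6) -> no change; set of 6 is {6}
Step 4: find(5) -> no change; set of 5 is {5, 9, 10}
Step 5: find(5) -> no change; set of 5 is {5, 9, 10}
Step 6: find(7) -> no change; set of 7 is {7}
Step 7: find(10) -> no change; set of 10 is {5, 9, 10}
Step 8: find(8) -> no change; set of 8 is {8}
Step 9: union(10, 2) -> merged; set of 10 now {2, 5, 9, 10}
Step 10: union(0, 10) -> merged; set of 0 now {0, 2, 5, 9, 10}
Step 11: union(3, 10) -> merged; set of 3 now {0, 2, 3, 5, 9, 10}
Step 12: find(8) -> no change; set of 8 is {8}
Step 13: find(7) -> no change; set of 7 is {7}
Step 14: find(1) -> no change; set of 1 is {1}
Step 15: union(9, 8) -> merged; set of 9 now {0, 2, 3, 5, 8, 9, 10}
Step 16: union(7, 1) -> merged; set of 7 now {1, 7}
Step 17: union(9, 2) -> already same set; set of 9 now {0, 2, 3, 5, 8, 9, 10}
Step 18: find(7) -> no change; set of 7 is {1, 7}
Set of 5: {0, 2, 3, 5, 8, 9, 10}; 2 is a member.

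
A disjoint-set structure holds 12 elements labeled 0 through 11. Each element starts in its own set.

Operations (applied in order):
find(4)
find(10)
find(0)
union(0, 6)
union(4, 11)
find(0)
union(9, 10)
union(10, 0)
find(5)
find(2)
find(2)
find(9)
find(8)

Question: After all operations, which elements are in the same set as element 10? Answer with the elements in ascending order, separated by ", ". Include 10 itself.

Answer: 0, 6, 9, 10

Derivation:
Step 1: find(4) -> no change; set of 4 is {4}
Step 2: find(10) -> no change; set of 10 is {10}
Step 3: find(0) -> no change; set of 0 is {0}
Step 4: union(0, 6) -> merged; set of 0 now {0, 6}
Step 5: union(4, 11) -> merged; set of 4 now {4, 11}
Step 6: find(0) -> no change; set of 0 is {0, 6}
Step 7: union(9, 10) -> merged; set of 9 now {9, 10}
Step 8: union(10, 0) -> merged; set of 10 now {0, 6, 9, 10}
Step 9: find(5) -> no change; set of 5 is {5}
Step 10: find(2) -> no change; set of 2 is {2}
Step 11: find(2) -> no change; set of 2 is {2}
Step 12: find(9) -> no change; set of 9 is {0, 6, 9, 10}
Step 13: find(8) -> no change; set of 8 is {8}
Component of 10: {0, 6, 9, 10}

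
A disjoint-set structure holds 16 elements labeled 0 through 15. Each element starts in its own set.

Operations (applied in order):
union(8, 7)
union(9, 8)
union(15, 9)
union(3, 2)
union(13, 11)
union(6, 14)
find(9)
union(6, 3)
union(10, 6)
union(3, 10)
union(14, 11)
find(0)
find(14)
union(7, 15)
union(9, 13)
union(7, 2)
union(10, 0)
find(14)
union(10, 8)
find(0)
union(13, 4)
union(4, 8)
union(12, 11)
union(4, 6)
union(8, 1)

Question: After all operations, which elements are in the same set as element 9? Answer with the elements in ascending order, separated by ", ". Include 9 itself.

Answer: 0, 1, 2, 3, 4, 6, 7, 8, 9, 10, 11, 12, 13, 14, 15

Derivation:
Step 1: union(8, 7) -> merged; set of 8 now {7, 8}
Step 2: union(9, 8) -> merged; set of 9 now {7, 8, 9}
Step 3: union(15, 9) -> merged; set of 15 now {7, 8, 9, 15}
Step 4: union(3, 2) -> merged; set of 3 now {2, 3}
Step 5: union(13, 11) -> merged; set of 13 now {11, 13}
Step 6: union(6, 14) -> merged; set of 6 now {6, 14}
Step 7: find(9) -> no change; set of 9 is {7, 8, 9, 15}
Step 8: union(6, 3) -> merged; set of 6 now {2, 3, 6, 14}
Step 9: union(10, 6) -> merged; set of 10 now {2, 3, 6, 10, 14}
Step 10: union(3, 10) -> already same set; set of 3 now {2, 3, 6, 10, 14}
Step 11: union(14, 11) -> merged; set of 14 now {2, 3, 6, 10, 11, 13, 14}
Step 12: find(0) -> no change; set of 0 is {0}
Step 13: find(14) -> no change; set of 14 is {2, 3, 6, 10, 11, 13, 14}
Step 14: union(7, 15) -> already same set; set of 7 now {7, 8, 9, 15}
Step 15: union(9, 13) -> merged; set of 9 now {2, 3, 6, 7, 8, 9, 10, 11, 13, 14, 15}
Step 16: union(7, 2) -> already same set; set of 7 now {2, 3, 6, 7, 8, 9, 10, 11, 13, 14, 15}
Step 17: union(10, 0) -> merged; set of 10 now {0, 2, 3, 6, 7, 8, 9, 10, 11, 13, 14, 15}
Step 18: find(14) -> no change; set of 14 is {0, 2, 3, 6, 7, 8, 9, 10, 11, 13, 14, 15}
Step 19: union(10, 8) -> already same set; set of 10 now {0, 2, 3, 6, 7, 8, 9, 10, 11, 13, 14, 15}
Step 20: find(0) -> no change; set of 0 is {0, 2, 3, 6, 7, 8, 9, 10, 11, 13, 14, 15}
Step 21: union(13, 4) -> merged; set of 13 now {0, 2, 3, 4, 6, 7, 8, 9, 10, 11, 13, 14, 15}
Step 22: union(4, 8) -> already same set; set of 4 now {0, 2, 3, 4, 6, 7, 8, 9, 10, 11, 13, 14, 15}
Step 23: union(12, 11) -> merged; set of 12 now {0, 2, 3, 4, 6, 7, 8, 9, 10, 11, 12, 13, 14, 15}
Step 24: union(4, 6) -> already same set; set of 4 now {0, 2, 3, 4, 6, 7, 8, 9, 10, 11, 12, 13, 14, 15}
Step 25: union(8, 1) -> merged; set of 8 now {0, 1, 2, 3, 4, 6, 7, 8, 9, 10, 11, 12, 13, 14, 15}
Component of 9: {0, 1, 2, 3, 4, 6, 7, 8, 9, 10, 11, 12, 13, 14, 15}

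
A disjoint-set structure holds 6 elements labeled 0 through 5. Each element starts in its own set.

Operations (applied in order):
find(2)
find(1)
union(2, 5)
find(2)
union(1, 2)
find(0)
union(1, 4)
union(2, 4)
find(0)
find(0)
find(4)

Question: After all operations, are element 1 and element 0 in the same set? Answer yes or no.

Step 1: find(2) -> no change; set of 2 is {2}
Step 2: find(1) -> no change; set of 1 is {1}
Step 3: union(2, 5) -> merged; set of 2 now {2, 5}
Step 4: find(2) -> no change; set of 2 is {2, 5}
Step 5: union(1, 2) -> merged; set of 1 now {1, 2, 5}
Step 6: find(0) -> no change; set of 0 is {0}
Step 7: union(1, 4) -> merged; set of 1 now {1, 2, 4, 5}
Step 8: union(2, 4) -> already same set; set of 2 now {1, 2, 4, 5}
Step 9: find(0) -> no change; set of 0 is {0}
Step 10: find(0) -> no change; set of 0 is {0}
Step 11: find(4) -> no change; set of 4 is {1, 2, 4, 5}
Set of 1: {1, 2, 4, 5}; 0 is not a member.

Answer: no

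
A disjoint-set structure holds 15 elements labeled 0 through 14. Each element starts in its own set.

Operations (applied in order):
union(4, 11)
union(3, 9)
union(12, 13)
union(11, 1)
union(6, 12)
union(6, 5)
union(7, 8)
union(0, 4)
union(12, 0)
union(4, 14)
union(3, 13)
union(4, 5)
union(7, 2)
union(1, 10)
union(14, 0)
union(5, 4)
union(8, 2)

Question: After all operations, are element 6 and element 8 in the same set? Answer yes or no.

Step 1: union(4, 11) -> merged; set of 4 now {4, 11}
Step 2: union(3, 9) -> merged; set of 3 now {3, 9}
Step 3: union(12, 13) -> merged; set of 12 now {12, 13}
Step 4: union(11, 1) -> merged; set of 11 now {1, 4, 11}
Step 5: union(6, 12) -> merged; set of 6 now {6, 12, 13}
Step 6: union(6, 5) -> merged; set of 6 now {5, 6, 12, 13}
Step 7: union(7, 8) -> merged; set of 7 now {7, 8}
Step 8: union(0, 4) -> merged; set of 0 now {0, 1, 4, 11}
Step 9: union(12, 0) -> merged; set of 12 now {0, 1, 4, 5, 6, 11, 12, 13}
Step 10: union(4, 14) -> merged; set of 4 now {0, 1, 4, 5, 6, 11, 12, 13, 14}
Step 11: union(3, 13) -> merged; set of 3 now {0, 1, 3, 4, 5, 6, 9, 11, 12, 13, 14}
Step 12: union(4, 5) -> already same set; set of 4 now {0, 1, 3, 4, 5, 6, 9, 11, 12, 13, 14}
Step 13: union(7, 2) -> merged; set of 7 now {2, 7, 8}
Step 14: union(1, 10) -> merged; set of 1 now {0, 1, 3, 4, 5, 6, 9, 10, 11, 12, 13, 14}
Step 15: union(14, 0) -> already same set; set of 14 now {0, 1, 3, 4, 5, 6, 9, 10, 11, 12, 13, 14}
Step 16: union(5, 4) -> already same set; set of 5 now {0, 1, 3, 4, 5, 6, 9, 10, 11, 12, 13, 14}
Step 17: union(8, 2) -> already same set; set of 8 now {2, 7, 8}
Set of 6: {0, 1, 3, 4, 5, 6, 9, 10, 11, 12, 13, 14}; 8 is not a member.

Answer: no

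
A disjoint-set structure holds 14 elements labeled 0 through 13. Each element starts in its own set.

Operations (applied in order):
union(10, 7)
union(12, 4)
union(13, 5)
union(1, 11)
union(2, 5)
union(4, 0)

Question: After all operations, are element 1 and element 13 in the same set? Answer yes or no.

Answer: no

Derivation:
Step 1: union(10, 7) -> merged; set of 10 now {7, 10}
Step 2: union(12, 4) -> merged; set of 12 now {4, 12}
Step 3: union(13, 5) -> merged; set of 13 now {5, 13}
Step 4: union(1, 11) -> merged; set of 1 now {1, 11}
Step 5: union(2, 5) -> merged; set of 2 now {2, 5, 13}
Step 6: union(4, 0) -> merged; set of 4 now {0, 4, 12}
Set of 1: {1, 11}; 13 is not a member.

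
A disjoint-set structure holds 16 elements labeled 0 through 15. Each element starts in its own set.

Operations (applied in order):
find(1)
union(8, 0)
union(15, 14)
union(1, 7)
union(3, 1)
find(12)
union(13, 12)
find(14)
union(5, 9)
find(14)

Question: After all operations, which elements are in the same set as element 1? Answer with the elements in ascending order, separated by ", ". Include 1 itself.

Step 1: find(1) -> no change; set of 1 is {1}
Step 2: union(8, 0) -> merged; set of 8 now {0, 8}
Step 3: union(15, 14) -> merged; set of 15 now {14, 15}
Step 4: union(1, 7) -> merged; set of 1 now {1, 7}
Step 5: union(3, 1) -> merged; set of 3 now {1, 3, 7}
Step 6: find(12) -> no change; set of 12 is {12}
Step 7: union(13, 12) -> merged; set of 13 now {12, 13}
Step 8: find(14) -> no change; set of 14 is {14, 15}
Step 9: union(5, 9) -> merged; set of 5 now {5, 9}
Step 10: find(14) -> no change; set of 14 is {14, 15}
Component of 1: {1, 3, 7}

Answer: 1, 3, 7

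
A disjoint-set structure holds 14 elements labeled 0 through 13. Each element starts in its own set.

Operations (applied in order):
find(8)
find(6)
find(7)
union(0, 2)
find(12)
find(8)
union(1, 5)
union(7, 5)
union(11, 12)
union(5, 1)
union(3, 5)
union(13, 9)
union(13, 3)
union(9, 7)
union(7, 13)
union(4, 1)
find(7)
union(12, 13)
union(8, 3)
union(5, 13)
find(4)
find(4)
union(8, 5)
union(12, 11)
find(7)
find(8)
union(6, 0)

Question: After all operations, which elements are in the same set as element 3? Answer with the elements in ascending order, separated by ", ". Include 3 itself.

Step 1: find(8) -> no change; set of 8 is {8}
Step 2: find(6) -> no change; set of 6 is {6}
Step 3: find(7) -> no change; set of 7 is {7}
Step 4: union(0, 2) -> merged; set of 0 now {0, 2}
Step 5: find(12) -> no change; set of 12 is {12}
Step 6: find(8) -> no change; set of 8 is {8}
Step 7: union(1, 5) -> merged; set of 1 now {1, 5}
Step 8: union(7, 5) -> merged; set of 7 now {1, 5, 7}
Step 9: union(11, 12) -> merged; set of 11 now {11, 12}
Step 10: union(5, 1) -> already same set; set of 5 now {1, 5, 7}
Step 11: union(3, 5) -> merged; set of 3 now {1, 3, 5, 7}
Step 12: union(13, 9) -> merged; set of 13 now {9, 13}
Step 13: union(13, 3) -> merged; set of 13 now {1, 3, 5, 7, 9, 13}
Step 14: union(9, 7) -> already same set; set of 9 now {1, 3, 5, 7, 9, 13}
Step 15: union(7, 13) -> already same set; set of 7 now {1, 3, 5, 7, 9, 13}
Step 16: union(4, 1) -> merged; set of 4 now {1, 3, 4, 5, 7, 9, 13}
Step 17: find(7) -> no change; set of 7 is {1, 3, 4, 5, 7, 9, 13}
Step 18: union(12, 13) -> merged; set of 12 now {1, 3, 4, 5, 7, 9, 11, 12, 13}
Step 19: union(8, 3) -> merged; set of 8 now {1, 3, 4, 5, 7, 8, 9, 11, 12, 13}
Step 20: union(5, 13) -> already same set; set of 5 now {1, 3, 4, 5, 7, 8, 9, 11, 12, 13}
Step 21: find(4) -> no change; set of 4 is {1, 3, 4, 5, 7, 8, 9, 11, 12, 13}
Step 22: find(4) -> no change; set of 4 is {1, 3, 4, 5, 7, 8, 9, 11, 12, 13}
Step 23: union(8, 5) -> already same set; set of 8 now {1, 3, 4, 5, 7, 8, 9, 11, 12, 13}
Step 24: union(12, 11) -> already same set; set of 12 now {1, 3, 4, 5, 7, 8, 9, 11, 12, 13}
Step 25: find(7) -> no change; set of 7 is {1, 3, 4, 5, 7, 8, 9, 11, 12, 13}
Step 26: find(8) -> no change; set of 8 is {1, 3, 4, 5, 7, 8, 9, 11, 12, 13}
Step 27: union(6, 0) -> merged; set of 6 now {0, 2, 6}
Component of 3: {1, 3, 4, 5, 7, 8, 9, 11, 12, 13}

Answer: 1, 3, 4, 5, 7, 8, 9, 11, 12, 13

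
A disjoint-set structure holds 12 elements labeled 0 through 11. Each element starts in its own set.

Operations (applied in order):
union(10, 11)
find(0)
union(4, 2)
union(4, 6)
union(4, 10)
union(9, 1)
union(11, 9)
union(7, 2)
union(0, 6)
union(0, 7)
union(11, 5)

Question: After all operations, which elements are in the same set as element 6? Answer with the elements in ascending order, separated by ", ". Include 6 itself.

Step 1: union(10, 11) -> merged; set of 10 now {10, 11}
Step 2: find(0) -> no change; set of 0 is {0}
Step 3: union(4, 2) -> merged; set of 4 now {2, 4}
Step 4: union(4, 6) -> merged; set of 4 now {2, 4, 6}
Step 5: union(4, 10) -> merged; set of 4 now {2, 4, 6, 10, 11}
Step 6: union(9, 1) -> merged; set of 9 now {1, 9}
Step 7: union(11, 9) -> merged; set of 11 now {1, 2, 4, 6, 9, 10, 11}
Step 8: union(7, 2) -> merged; set of 7 now {1, 2, 4, 6, 7, 9, 10, 11}
Step 9: union(0, 6) -> merged; set of 0 now {0, 1, 2, 4, 6, 7, 9, 10, 11}
Step 10: union(0, 7) -> already same set; set of 0 now {0, 1, 2, 4, 6, 7, 9, 10, 11}
Step 11: union(11, 5) -> merged; set of 11 now {0, 1, 2, 4, 5, 6, 7, 9, 10, 11}
Component of 6: {0, 1, 2, 4, 5, 6, 7, 9, 10, 11}

Answer: 0, 1, 2, 4, 5, 6, 7, 9, 10, 11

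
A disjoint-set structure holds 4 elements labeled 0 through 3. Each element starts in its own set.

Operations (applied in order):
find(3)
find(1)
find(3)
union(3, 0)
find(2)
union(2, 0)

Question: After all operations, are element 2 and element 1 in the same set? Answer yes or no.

Step 1: find(3) -> no change; set of 3 is {3}
Step 2: find(1) -> no change; set of 1 is {1}
Step 3: find(3) -> no change; set of 3 is {3}
Step 4: union(3, 0) -> merged; set of 3 now {0, 3}
Step 5: find(2) -> no change; set of 2 is {2}
Step 6: union(2, 0) -> merged; set of 2 now {0, 2, 3}
Set of 2: {0, 2, 3}; 1 is not a member.

Answer: no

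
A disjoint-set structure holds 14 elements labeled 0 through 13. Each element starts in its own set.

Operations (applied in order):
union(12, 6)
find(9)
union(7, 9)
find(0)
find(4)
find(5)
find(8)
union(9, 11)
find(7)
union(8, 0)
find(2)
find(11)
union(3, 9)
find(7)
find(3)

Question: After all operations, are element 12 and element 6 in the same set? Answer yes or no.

Step 1: union(12, 6) -> merged; set of 12 now {6, 12}
Step 2: find(9) -> no change; set of 9 is {9}
Step 3: union(7, 9) -> merged; set of 7 now {7, 9}
Step 4: find(0) -> no change; set of 0 is {0}
Step 5: find(4) -> no change; set of 4 is {4}
Step 6: find(5) -> no change; set of 5 is {5}
Step 7: find(8) -> no change; set of 8 is {8}
Step 8: union(9, 11) -> merged; set of 9 now {7, 9, 11}
Step 9: find(7) -> no change; set of 7 is {7, 9, 11}
Step 10: union(8, 0) -> merged; set of 8 now {0, 8}
Step 11: find(2) -> no change; set of 2 is {2}
Step 12: find(11) -> no change; set of 11 is {7, 9, 11}
Step 13: union(3, 9) -> merged; set of 3 now {3, 7, 9, 11}
Step 14: find(7) -> no change; set of 7 is {3, 7, 9, 11}
Step 15: find(3) -> no change; set of 3 is {3, 7, 9, 11}
Set of 12: {6, 12}; 6 is a member.

Answer: yes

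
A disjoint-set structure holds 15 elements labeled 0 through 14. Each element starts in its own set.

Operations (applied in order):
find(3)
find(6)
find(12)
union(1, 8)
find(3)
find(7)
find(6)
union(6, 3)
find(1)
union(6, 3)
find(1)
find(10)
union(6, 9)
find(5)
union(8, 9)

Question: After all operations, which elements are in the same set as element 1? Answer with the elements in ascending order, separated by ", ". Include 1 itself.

Answer: 1, 3, 6, 8, 9

Derivation:
Step 1: find(3) -> no change; set of 3 is {3}
Step 2: find(6) -> no change; set of 6 is {6}
Step 3: find(12) -> no change; set of 12 is {12}
Step 4: union(1, 8) -> merged; set of 1 now {1, 8}
Step 5: find(3) -> no change; set of 3 is {3}
Step 6: find(7) -> no change; set of 7 is {7}
Step 7: find(6) -> no change; set of 6 is {6}
Step 8: union(6, 3) -> merged; set of 6 now {3, 6}
Step 9: find(1) -> no change; set of 1 is {1, 8}
Step 10: union(6, 3) -> already same set; set of 6 now {3, 6}
Step 11: find(1) -> no change; set of 1 is {1, 8}
Step 12: find(10) -> no change; set of 10 is {10}
Step 13: union(6, 9) -> merged; set of 6 now {3, 6, 9}
Step 14: find(5) -> no change; set of 5 is {5}
Step 15: union(8, 9) -> merged; set of 8 now {1, 3, 6, 8, 9}
Component of 1: {1, 3, 6, 8, 9}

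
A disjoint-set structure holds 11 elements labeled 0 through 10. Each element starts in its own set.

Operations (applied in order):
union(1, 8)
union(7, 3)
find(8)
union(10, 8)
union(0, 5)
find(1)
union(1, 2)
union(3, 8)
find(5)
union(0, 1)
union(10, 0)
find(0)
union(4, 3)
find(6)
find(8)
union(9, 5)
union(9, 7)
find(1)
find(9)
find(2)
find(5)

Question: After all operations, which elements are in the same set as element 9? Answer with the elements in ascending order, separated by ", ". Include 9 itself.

Answer: 0, 1, 2, 3, 4, 5, 7, 8, 9, 10

Derivation:
Step 1: union(1, 8) -> merged; set of 1 now {1, 8}
Step 2: union(7, 3) -> merged; set of 7 now {3, 7}
Step 3: find(8) -> no change; set of 8 is {1, 8}
Step 4: union(10, 8) -> merged; set of 10 now {1, 8, 10}
Step 5: union(0, 5) -> merged; set of 0 now {0, 5}
Step 6: find(1) -> no change; set of 1 is {1, 8, 10}
Step 7: union(1, 2) -> merged; set of 1 now {1, 2, 8, 10}
Step 8: union(3, 8) -> merged; set of 3 now {1, 2, 3, 7, 8, 10}
Step 9: find(5) -> no change; set of 5 is {0, 5}
Step 10: union(0, 1) -> merged; set of 0 now {0, 1, 2, 3, 5, 7, 8, 10}
Step 11: union(10, 0) -> already same set; set of 10 now {0, 1, 2, 3, 5, 7, 8, 10}
Step 12: find(0) -> no change; set of 0 is {0, 1, 2, 3, 5, 7, 8, 10}
Step 13: union(4, 3) -> merged; set of 4 now {0, 1, 2, 3, 4, 5, 7, 8, 10}
Step 14: find(6) -> no change; set of 6 is {6}
Step 15: find(8) -> no change; set of 8 is {0, 1, 2, 3, 4, 5, 7, 8, 10}
Step 16: union(9, 5) -> merged; set of 9 now {0, 1, 2, 3, 4, 5, 7, 8, 9, 10}
Step 17: union(9, 7) -> already same set; set of 9 now {0, 1, 2, 3, 4, 5, 7, 8, 9, 10}
Step 18: find(1) -> no change; set of 1 is {0, 1, 2, 3, 4, 5, 7, 8, 9, 10}
Step 19: find(9) -> no change; set of 9 is {0, 1, 2, 3, 4, 5, 7, 8, 9, 10}
Step 20: find(2) -> no change; set of 2 is {0, 1, 2, 3, 4, 5, 7, 8, 9, 10}
Step 21: find(5) -> no change; set of 5 is {0, 1, 2, 3, 4, 5, 7, 8, 9, 10}
Component of 9: {0, 1, 2, 3, 4, 5, 7, 8, 9, 10}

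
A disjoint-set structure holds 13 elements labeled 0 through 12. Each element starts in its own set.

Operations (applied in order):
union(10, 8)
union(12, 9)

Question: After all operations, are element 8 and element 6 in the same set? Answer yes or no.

Answer: no

Derivation:
Step 1: union(10, 8) -> merged; set of 10 now {8, 10}
Step 2: union(12, 9) -> merged; set of 12 now {9, 12}
Set of 8: {8, 10}; 6 is not a member.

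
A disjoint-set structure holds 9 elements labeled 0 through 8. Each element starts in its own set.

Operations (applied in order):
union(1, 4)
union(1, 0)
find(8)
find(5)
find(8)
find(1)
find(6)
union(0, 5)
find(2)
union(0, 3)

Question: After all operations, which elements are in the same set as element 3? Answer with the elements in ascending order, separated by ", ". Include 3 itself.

Step 1: union(1, 4) -> merged; set of 1 now {1, 4}
Step 2: union(1, 0) -> merged; set of 1 now {0, 1, 4}
Step 3: find(8) -> no change; set of 8 is {8}
Step 4: find(5) -> no change; set of 5 is {5}
Step 5: find(8) -> no change; set of 8 is {8}
Step 6: find(1) -> no change; set of 1 is {0, 1, 4}
Step 7: find(6) -> no change; set of 6 is {6}
Step 8: union(0, 5) -> merged; set of 0 now {0, 1, 4, 5}
Step 9: find(2) -> no change; set of 2 is {2}
Step 10: union(0, 3) -> merged; set of 0 now {0, 1, 3, 4, 5}
Component of 3: {0, 1, 3, 4, 5}

Answer: 0, 1, 3, 4, 5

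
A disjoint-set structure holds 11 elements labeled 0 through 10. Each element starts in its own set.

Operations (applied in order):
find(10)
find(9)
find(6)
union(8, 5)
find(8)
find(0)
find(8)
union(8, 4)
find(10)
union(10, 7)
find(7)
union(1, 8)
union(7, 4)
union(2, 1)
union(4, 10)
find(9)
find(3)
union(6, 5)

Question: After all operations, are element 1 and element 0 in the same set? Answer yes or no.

Answer: no

Derivation:
Step 1: find(10) -> no change; set of 10 is {10}
Step 2: find(9) -> no change; set of 9 is {9}
Step 3: find(6) -> no change; set of 6 is {6}
Step 4: union(8, 5) -> merged; set of 8 now {5, 8}
Step 5: find(8) -> no change; set of 8 is {5, 8}
Step 6: find(0) -> no change; set of 0 is {0}
Step 7: find(8) -> no change; set of 8 is {5, 8}
Step 8: union(8, 4) -> merged; set of 8 now {4, 5, 8}
Step 9: find(10) -> no change; set of 10 is {10}
Step 10: union(10, 7) -> merged; set of 10 now {7, 10}
Step 11: find(7) -> no change; set of 7 is {7, 10}
Step 12: union(1, 8) -> merged; set of 1 now {1, 4, 5, 8}
Step 13: union(7, 4) -> merged; set of 7 now {1, 4, 5, 7, 8, 10}
Step 14: union(2, 1) -> merged; set of 2 now {1, 2, 4, 5, 7, 8, 10}
Step 15: union(4, 10) -> already same set; set of 4 now {1, 2, 4, 5, 7, 8, 10}
Step 16: find(9) -> no change; set of 9 is {9}
Step 17: find(3) -> no change; set of 3 is {3}
Step 18: union(6, 5) -> merged; set of 6 now {1, 2, 4, 5, 6, 7, 8, 10}
Set of 1: {1, 2, 4, 5, 6, 7, 8, 10}; 0 is not a member.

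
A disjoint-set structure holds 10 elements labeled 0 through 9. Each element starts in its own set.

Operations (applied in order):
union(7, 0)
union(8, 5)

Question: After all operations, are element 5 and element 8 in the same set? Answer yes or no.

Answer: yes

Derivation:
Step 1: union(7, 0) -> merged; set of 7 now {0, 7}
Step 2: union(8, 5) -> merged; set of 8 now {5, 8}
Set of 5: {5, 8}; 8 is a member.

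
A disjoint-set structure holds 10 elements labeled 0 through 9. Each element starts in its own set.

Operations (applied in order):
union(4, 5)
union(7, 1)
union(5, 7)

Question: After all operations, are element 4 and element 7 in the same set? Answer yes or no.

Answer: yes

Derivation:
Step 1: union(4, 5) -> merged; set of 4 now {4, 5}
Step 2: union(7, 1) -> merged; set of 7 now {1, 7}
Step 3: union(5, 7) -> merged; set of 5 now {1, 4, 5, 7}
Set of 4: {1, 4, 5, 7}; 7 is a member.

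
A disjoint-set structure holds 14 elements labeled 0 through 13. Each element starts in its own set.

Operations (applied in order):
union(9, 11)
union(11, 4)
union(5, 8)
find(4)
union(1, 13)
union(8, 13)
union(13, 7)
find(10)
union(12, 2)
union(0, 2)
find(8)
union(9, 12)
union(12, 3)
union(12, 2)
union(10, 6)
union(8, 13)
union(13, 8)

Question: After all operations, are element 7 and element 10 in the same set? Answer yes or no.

Answer: no

Derivation:
Step 1: union(9, 11) -> merged; set of 9 now {9, 11}
Step 2: union(11, 4) -> merged; set of 11 now {4, 9, 11}
Step 3: union(5, 8) -> merged; set of 5 now {5, 8}
Step 4: find(4) -> no change; set of 4 is {4, 9, 11}
Step 5: union(1, 13) -> merged; set of 1 now {1, 13}
Step 6: union(8, 13) -> merged; set of 8 now {1, 5, 8, 13}
Step 7: union(13, 7) -> merged; set of 13 now {1, 5, 7, 8, 13}
Step 8: find(10) -> no change; set of 10 is {10}
Step 9: union(12, 2) -> merged; set of 12 now {2, 12}
Step 10: union(0, 2) -> merged; set of 0 now {0, 2, 12}
Step 11: find(8) -> no change; set of 8 is {1, 5, 7, 8, 13}
Step 12: union(9, 12) -> merged; set of 9 now {0, 2, 4, 9, 11, 12}
Step 13: union(12, 3) -> merged; set of 12 now {0, 2, 3, 4, 9, 11, 12}
Step 14: union(12, 2) -> already same set; set of 12 now {0, 2, 3, 4, 9, 11, 12}
Step 15: union(10, 6) -> merged; set of 10 now {6, 10}
Step 16: union(8, 13) -> already same set; set of 8 now {1, 5, 7, 8, 13}
Step 17: union(13, 8) -> already same set; set of 13 now {1, 5, 7, 8, 13}
Set of 7: {1, 5, 7, 8, 13}; 10 is not a member.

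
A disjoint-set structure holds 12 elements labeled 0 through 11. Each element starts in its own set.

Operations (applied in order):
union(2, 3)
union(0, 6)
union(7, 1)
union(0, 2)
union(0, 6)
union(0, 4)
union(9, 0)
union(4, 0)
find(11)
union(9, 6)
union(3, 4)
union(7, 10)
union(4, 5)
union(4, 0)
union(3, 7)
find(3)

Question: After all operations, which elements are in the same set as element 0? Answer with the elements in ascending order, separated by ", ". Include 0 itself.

Step 1: union(2, 3) -> merged; set of 2 now {2, 3}
Step 2: union(0, 6) -> merged; set of 0 now {0, 6}
Step 3: union(7, 1) -> merged; set of 7 now {1, 7}
Step 4: union(0, 2) -> merged; set of 0 now {0, 2, 3, 6}
Step 5: union(0, 6) -> already same set; set of 0 now {0, 2, 3, 6}
Step 6: union(0, 4) -> merged; set of 0 now {0, 2, 3, 4, 6}
Step 7: union(9, 0) -> merged; set of 9 now {0, 2, 3, 4, 6, 9}
Step 8: union(4, 0) -> already same set; set of 4 now {0, 2, 3, 4, 6, 9}
Step 9: find(11) -> no change; set of 11 is {11}
Step 10: union(9, 6) -> already same set; set of 9 now {0, 2, 3, 4, 6, 9}
Step 11: union(3, 4) -> already same set; set of 3 now {0, 2, 3, 4, 6, 9}
Step 12: union(7, 10) -> merged; set of 7 now {1, 7, 10}
Step 13: union(4, 5) -> merged; set of 4 now {0, 2, 3, 4, 5, 6, 9}
Step 14: union(4, 0) -> already same set; set of 4 now {0, 2, 3, 4, 5, 6, 9}
Step 15: union(3, 7) -> merged; set of 3 now {0, 1, 2, 3, 4, 5, 6, 7, 9, 10}
Step 16: find(3) -> no change; set of 3 is {0, 1, 2, 3, 4, 5, 6, 7, 9, 10}
Component of 0: {0, 1, 2, 3, 4, 5, 6, 7, 9, 10}

Answer: 0, 1, 2, 3, 4, 5, 6, 7, 9, 10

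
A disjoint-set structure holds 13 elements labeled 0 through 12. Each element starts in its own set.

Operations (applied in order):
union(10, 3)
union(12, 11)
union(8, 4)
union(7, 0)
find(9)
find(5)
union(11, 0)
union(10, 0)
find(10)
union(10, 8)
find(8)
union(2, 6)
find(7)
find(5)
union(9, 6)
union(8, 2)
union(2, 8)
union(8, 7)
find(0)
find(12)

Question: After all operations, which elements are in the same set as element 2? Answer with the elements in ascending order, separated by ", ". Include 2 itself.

Step 1: union(10, 3) -> merged; set of 10 now {3, 10}
Step 2: union(12, 11) -> merged; set of 12 now {11, 12}
Step 3: union(8, 4) -> merged; set of 8 now {4, 8}
Step 4: union(7, 0) -> merged; set of 7 now {0, 7}
Step 5: find(9) -> no change; set of 9 is {9}
Step 6: find(5) -> no change; set of 5 is {5}
Step 7: union(11, 0) -> merged; set of 11 now {0, 7, 11, 12}
Step 8: union(10, 0) -> merged; set of 10 now {0, 3, 7, 10, 11, 12}
Step 9: find(10) -> no change; set of 10 is {0, 3, 7, 10, 11, 12}
Step 10: union(10, 8) -> merged; set of 10 now {0, 3, 4, 7, 8, 10, 11, 12}
Step 11: find(8) -> no change; set of 8 is {0, 3, 4, 7, 8, 10, 11, 12}
Step 12: union(2, 6) -> merged; set of 2 now {2, 6}
Step 13: find(7) -> no change; set of 7 is {0, 3, 4, 7, 8, 10, 11, 12}
Step 14: find(5) -> no change; set of 5 is {5}
Step 15: union(9, 6) -> merged; set of 9 now {2, 6, 9}
Step 16: union(8, 2) -> merged; set of 8 now {0, 2, 3, 4, 6, 7, 8, 9, 10, 11, 12}
Step 17: union(2, 8) -> already same set; set of 2 now {0, 2, 3, 4, 6, 7, 8, 9, 10, 11, 12}
Step 18: union(8, 7) -> already same set; set of 8 now {0, 2, 3, 4, 6, 7, 8, 9, 10, 11, 12}
Step 19: find(0) -> no change; set of 0 is {0, 2, 3, 4, 6, 7, 8, 9, 10, 11, 12}
Step 20: find(12) -> no change; set of 12 is {0, 2, 3, 4, 6, 7, 8, 9, 10, 11, 12}
Component of 2: {0, 2, 3, 4, 6, 7, 8, 9, 10, 11, 12}

Answer: 0, 2, 3, 4, 6, 7, 8, 9, 10, 11, 12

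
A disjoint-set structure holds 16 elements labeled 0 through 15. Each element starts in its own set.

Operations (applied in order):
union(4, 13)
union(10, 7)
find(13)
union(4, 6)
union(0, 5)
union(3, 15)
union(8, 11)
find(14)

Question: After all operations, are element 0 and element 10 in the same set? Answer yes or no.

Answer: no

Derivation:
Step 1: union(4, 13) -> merged; set of 4 now {4, 13}
Step 2: union(10, 7) -> merged; set of 10 now {7, 10}
Step 3: find(13) -> no change; set of 13 is {4, 13}
Step 4: union(4, 6) -> merged; set of 4 now {4, 6, 13}
Step 5: union(0, 5) -> merged; set of 0 now {0, 5}
Step 6: union(3, 15) -> merged; set of 3 now {3, 15}
Step 7: union(8, 11) -> merged; set of 8 now {8, 11}
Step 8: find(14) -> no change; set of 14 is {14}
Set of 0: {0, 5}; 10 is not a member.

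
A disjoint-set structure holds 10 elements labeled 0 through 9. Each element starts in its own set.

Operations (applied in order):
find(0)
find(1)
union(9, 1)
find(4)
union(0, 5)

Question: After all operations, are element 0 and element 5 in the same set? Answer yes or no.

Answer: yes

Derivation:
Step 1: find(0) -> no change; set of 0 is {0}
Step 2: find(1) -> no change; set of 1 is {1}
Step 3: union(9, 1) -> merged; set of 9 now {1, 9}
Step 4: find(4) -> no change; set of 4 is {4}
Step 5: union(0, 5) -> merged; set of 0 now {0, 5}
Set of 0: {0, 5}; 5 is a member.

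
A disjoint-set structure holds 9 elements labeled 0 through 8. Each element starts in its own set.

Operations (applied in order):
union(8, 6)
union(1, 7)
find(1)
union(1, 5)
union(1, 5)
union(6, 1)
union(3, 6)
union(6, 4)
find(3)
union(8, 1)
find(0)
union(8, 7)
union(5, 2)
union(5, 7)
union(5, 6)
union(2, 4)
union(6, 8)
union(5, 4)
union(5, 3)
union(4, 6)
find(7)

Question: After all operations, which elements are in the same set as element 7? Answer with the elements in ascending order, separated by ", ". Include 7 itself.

Answer: 1, 2, 3, 4, 5, 6, 7, 8

Derivation:
Step 1: union(8, 6) -> merged; set of 8 now {6, 8}
Step 2: union(1, 7) -> merged; set of 1 now {1, 7}
Step 3: find(1) -> no change; set of 1 is {1, 7}
Step 4: union(1, 5) -> merged; set of 1 now {1, 5, 7}
Step 5: union(1, 5) -> already same set; set of 1 now {1, 5, 7}
Step 6: union(6, 1) -> merged; set of 6 now {1, 5, 6, 7, 8}
Step 7: union(3, 6) -> merged; set of 3 now {1, 3, 5, 6, 7, 8}
Step 8: union(6, 4) -> merged; set of 6 now {1, 3, 4, 5, 6, 7, 8}
Step 9: find(3) -> no change; set of 3 is {1, 3, 4, 5, 6, 7, 8}
Step 10: union(8, 1) -> already same set; set of 8 now {1, 3, 4, 5, 6, 7, 8}
Step 11: find(0) -> no change; set of 0 is {0}
Step 12: union(8, 7) -> already same set; set of 8 now {1, 3, 4, 5, 6, 7, 8}
Step 13: union(5, 2) -> merged; set of 5 now {1, 2, 3, 4, 5, 6, 7, 8}
Step 14: union(5, 7) -> already same set; set of 5 now {1, 2, 3, 4, 5, 6, 7, 8}
Step 15: union(5, 6) -> already same set; set of 5 now {1, 2, 3, 4, 5, 6, 7, 8}
Step 16: union(2, 4) -> already same set; set of 2 now {1, 2, 3, 4, 5, 6, 7, 8}
Step 17: union(6, 8) -> already same set; set of 6 now {1, 2, 3, 4, 5, 6, 7, 8}
Step 18: union(5, 4) -> already same set; set of 5 now {1, 2, 3, 4, 5, 6, 7, 8}
Step 19: union(5, 3) -> already same set; set of 5 now {1, 2, 3, 4, 5, 6, 7, 8}
Step 20: union(4, 6) -> already same set; set of 4 now {1, 2, 3, 4, 5, 6, 7, 8}
Step 21: find(7) -> no change; set of 7 is {1, 2, 3, 4, 5, 6, 7, 8}
Component of 7: {1, 2, 3, 4, 5, 6, 7, 8}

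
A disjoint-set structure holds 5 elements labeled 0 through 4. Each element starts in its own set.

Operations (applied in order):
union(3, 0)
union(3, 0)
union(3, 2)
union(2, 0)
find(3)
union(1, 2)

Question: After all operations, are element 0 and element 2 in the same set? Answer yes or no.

Answer: yes

Derivation:
Step 1: union(3, 0) -> merged; set of 3 now {0, 3}
Step 2: union(3, 0) -> already same set; set of 3 now {0, 3}
Step 3: union(3, 2) -> merged; set of 3 now {0, 2, 3}
Step 4: union(2, 0) -> already same set; set of 2 now {0, 2, 3}
Step 5: find(3) -> no change; set of 3 is {0, 2, 3}
Step 6: union(1, 2) -> merged; set of 1 now {0, 1, 2, 3}
Set of 0: {0, 1, 2, 3}; 2 is a member.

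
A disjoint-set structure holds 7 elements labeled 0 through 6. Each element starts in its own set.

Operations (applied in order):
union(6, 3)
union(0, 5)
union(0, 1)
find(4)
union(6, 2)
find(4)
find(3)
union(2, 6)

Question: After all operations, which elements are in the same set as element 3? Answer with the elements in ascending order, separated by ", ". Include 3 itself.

Answer: 2, 3, 6

Derivation:
Step 1: union(6, 3) -> merged; set of 6 now {3, 6}
Step 2: union(0, 5) -> merged; set of 0 now {0, 5}
Step 3: union(0, 1) -> merged; set of 0 now {0, 1, 5}
Step 4: find(4) -> no change; set of 4 is {4}
Step 5: union(6, 2) -> merged; set of 6 now {2, 3, 6}
Step 6: find(4) -> no change; set of 4 is {4}
Step 7: find(3) -> no change; set of 3 is {2, 3, 6}
Step 8: union(2, 6) -> already same set; set of 2 now {2, 3, 6}
Component of 3: {2, 3, 6}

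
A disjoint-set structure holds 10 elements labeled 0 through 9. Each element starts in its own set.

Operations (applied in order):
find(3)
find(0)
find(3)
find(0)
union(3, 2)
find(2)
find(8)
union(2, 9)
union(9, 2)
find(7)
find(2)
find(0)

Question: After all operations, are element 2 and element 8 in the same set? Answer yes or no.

Step 1: find(3) -> no change; set of 3 is {3}
Step 2: find(0) -> no change; set of 0 is {0}
Step 3: find(3) -> no change; set of 3 is {3}
Step 4: find(0) -> no change; set of 0 is {0}
Step 5: union(3, 2) -> merged; set of 3 now {2, 3}
Step 6: find(2) -> no change; set of 2 is {2, 3}
Step 7: find(8) -> no change; set of 8 is {8}
Step 8: union(2, 9) -> merged; set of 2 now {2, 3, 9}
Step 9: union(9, 2) -> already same set; set of 9 now {2, 3, 9}
Step 10: find(7) -> no change; set of 7 is {7}
Step 11: find(2) -> no change; set of 2 is {2, 3, 9}
Step 12: find(0) -> no change; set of 0 is {0}
Set of 2: {2, 3, 9}; 8 is not a member.

Answer: no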